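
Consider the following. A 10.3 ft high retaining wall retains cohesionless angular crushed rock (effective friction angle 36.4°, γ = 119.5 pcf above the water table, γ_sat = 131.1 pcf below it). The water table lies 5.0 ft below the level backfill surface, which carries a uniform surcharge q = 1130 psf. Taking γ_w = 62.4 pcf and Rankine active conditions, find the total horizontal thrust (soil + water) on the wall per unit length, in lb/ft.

K_a = tan²(45° − φ/2) = 0.2552.
γ' = 131.1 − 62.4 = 68.70 pcf. h₂ = H − d_w = 5.3 ft.
σ'_h: at surface K_a·q = 288.3; at WT K_a(q+γd_w) = 440.8; at base K_a(q+γd_w+γ'h₂) = 533.7 psf.
P₁ = ½(288.3+440.8)×5.0 = 1823; P₂ = ½(440.8+533.7)×5.3 = 2582; P_w = ½γ_w h₂² = 876.4.
Total = 1823+2582+876.4 = 5282 lb/ft.

5280 lb/ft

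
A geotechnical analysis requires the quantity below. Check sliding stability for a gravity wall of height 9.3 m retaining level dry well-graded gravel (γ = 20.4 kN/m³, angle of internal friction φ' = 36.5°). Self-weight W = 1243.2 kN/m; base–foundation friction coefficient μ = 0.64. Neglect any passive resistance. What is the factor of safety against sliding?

K_a = tan²(45° − 36.5°/2) = 0.2541.
P_a = ½K_aγH² = 0.5×0.2541×20.4×9.3² = 224.1 kN/m, acting at H/3 = 3.100 m above the base.
FS_sliding = μW / P_a = 0.64×1243.2 / 224.1 = 3.550.

3.55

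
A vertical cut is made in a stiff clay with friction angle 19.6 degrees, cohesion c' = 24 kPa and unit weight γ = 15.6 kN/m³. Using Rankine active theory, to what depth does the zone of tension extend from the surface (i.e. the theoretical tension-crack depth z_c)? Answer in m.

4.36 m

K_a = tan²(45° − 19.6°/2) = 0.4976; √K_a = 0.7054.
The active pressure is zero where K_a γ z = 2c√K_a, so z_c = 2c/(γ√K_a) = 2×24/(15.6×0.7054) = 4.362 m.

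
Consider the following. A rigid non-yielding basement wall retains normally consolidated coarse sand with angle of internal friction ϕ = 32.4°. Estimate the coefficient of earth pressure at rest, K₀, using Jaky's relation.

K₀ = 1 − sin φ' = 1 − sin 32.4° = 0.4642.

0.464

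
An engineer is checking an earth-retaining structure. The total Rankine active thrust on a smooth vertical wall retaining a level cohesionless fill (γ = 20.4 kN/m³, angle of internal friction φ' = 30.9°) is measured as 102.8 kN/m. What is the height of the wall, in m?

K_a = 0.3214. P_a = ½ K_a γ H² ⇒ H = √(2P_a/(K_a γ)).
H = √(2×102.8/(0.3214×20.4)) = 5.600 m.

5.60 m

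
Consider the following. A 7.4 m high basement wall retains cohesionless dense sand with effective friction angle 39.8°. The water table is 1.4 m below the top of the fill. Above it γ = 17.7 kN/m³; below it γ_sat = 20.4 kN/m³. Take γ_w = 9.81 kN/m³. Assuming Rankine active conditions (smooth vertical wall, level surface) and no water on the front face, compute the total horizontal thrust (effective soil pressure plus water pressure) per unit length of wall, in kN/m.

255 kN/m

K_a = tan²(45° − φ/2) = 0.2194.
γ' = 20.4 − 9.81 = 10.59 kN/m³. Depth below WT = 6.0 m.
σ'_h at WT = K_a γ d_w = 5.437 kPa; at base = 5.437 + K_a γ' × 6.0 = 19.38 kPa.
P₁ (0–1.4 m) = ½×5.437×1.4 = 3.806. P₂ (1.4–7.4 m) = ½(5.437+19.38)×6.0 = 74.45.
P_w = ½ γ_w h₂² = 0.5×9.81×6.0² = 176.6. Total = 3.806+74.45+176.6 = 254.8 kN/m.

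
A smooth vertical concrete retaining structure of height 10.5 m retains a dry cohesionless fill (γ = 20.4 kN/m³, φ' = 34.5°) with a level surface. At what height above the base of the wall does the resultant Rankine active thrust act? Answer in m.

K_a = 0.2768.
The pressure distribution is triangular, so the resultant acts at H/3 above the base = 10.5/3 = 3.500 m.

3.50 m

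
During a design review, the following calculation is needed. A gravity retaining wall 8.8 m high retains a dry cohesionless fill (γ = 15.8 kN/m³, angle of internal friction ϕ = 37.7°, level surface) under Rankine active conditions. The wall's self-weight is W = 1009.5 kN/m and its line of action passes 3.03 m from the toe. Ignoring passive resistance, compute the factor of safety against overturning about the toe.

K_a = tan²(45° − 37.7°/2) = 0.2411.
P_a = ½K_aγH² = 0.5×0.2411×15.8×8.8² = 147.5 kN/m, acting at H/3 = 2.933 m above the base.
Overturning moment M_o = P_a × H/3 = 147.5 × 2.933 = 432.6.
Resisting moment M_r = W × 3.03 = 1009.5 × 3.03 = 3059.
FS_overturning = M_r/M_o = 3059/432.6 = 7.071.

7.07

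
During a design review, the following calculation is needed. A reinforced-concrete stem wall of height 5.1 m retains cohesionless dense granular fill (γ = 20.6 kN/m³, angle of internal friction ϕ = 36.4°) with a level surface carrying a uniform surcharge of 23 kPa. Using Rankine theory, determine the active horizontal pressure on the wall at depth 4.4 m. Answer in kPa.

K_a = (1 − sin φ)/(1 + sin φ) = 0.2552.
σ_v = γz + q = 20.6 × 4.4 + 23 = 113.6 kPa.
σ_h = K_a σ_v = 0.2552 × 113.6 = 29.00 kPa.

29.0 kPa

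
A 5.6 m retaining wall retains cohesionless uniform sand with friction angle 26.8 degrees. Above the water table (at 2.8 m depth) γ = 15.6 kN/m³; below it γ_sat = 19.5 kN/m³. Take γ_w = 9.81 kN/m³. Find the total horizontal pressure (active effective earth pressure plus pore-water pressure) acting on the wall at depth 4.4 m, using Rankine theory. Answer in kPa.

38.1 kPa

K_a = (1 − sin φ)/(1 + sin φ) = 0.3785.
γ' = 19.5 − 9.81 = 9.690 kN/m³.
Effective vertical stress at 4.4 m: σ'_v = 15.6×2.8 + 9.690×1.60 = 59.18 kPa.
σ'_h = K_a σ'_v = 0.3785 × 59.18 = 22.40 kPa; u = γ_w × 1.60 = 15.70 kPa.
Total σ_h = 22.40 + 15.70 = 38.10 kPa.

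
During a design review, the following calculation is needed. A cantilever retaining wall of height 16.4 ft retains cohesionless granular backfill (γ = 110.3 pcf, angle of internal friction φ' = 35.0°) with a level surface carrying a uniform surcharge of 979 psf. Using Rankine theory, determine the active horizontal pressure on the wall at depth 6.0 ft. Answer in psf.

K_a = (1 − sin φ)/(1 + sin φ) = 0.2710.
σ_v = γz + q = 110.3 × 6.0 + 979 = 1641 psf.
σ_h = K_a σ_v = 0.2710 × 1641 = 444.6 psf.

445 psf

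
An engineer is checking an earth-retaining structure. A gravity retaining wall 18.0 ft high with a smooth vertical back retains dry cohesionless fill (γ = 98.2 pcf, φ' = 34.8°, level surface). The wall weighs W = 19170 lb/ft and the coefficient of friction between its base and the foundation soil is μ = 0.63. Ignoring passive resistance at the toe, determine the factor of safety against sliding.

2.78

K_a = tan²(45° − 34.8°/2) = 0.2733.
P_a = ½K_aγH² = 0.5×0.2733×98.2×18.0² = 4348 lb/ft, acting at H/3 = 6.000 ft above the base.
FS_sliding = μW / P_a = 0.63×19170 / 4348 = 2.778.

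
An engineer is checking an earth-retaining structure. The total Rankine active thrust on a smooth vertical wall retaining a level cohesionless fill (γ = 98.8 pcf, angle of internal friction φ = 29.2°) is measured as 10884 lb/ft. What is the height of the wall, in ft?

K_a = 0.3442. P_a = ½ K_a γ H² ⇒ H = √(2P_a/(K_a γ)).
H = √(2×10884/(0.3442×98.8)) = 25.30 ft.

25.3 ft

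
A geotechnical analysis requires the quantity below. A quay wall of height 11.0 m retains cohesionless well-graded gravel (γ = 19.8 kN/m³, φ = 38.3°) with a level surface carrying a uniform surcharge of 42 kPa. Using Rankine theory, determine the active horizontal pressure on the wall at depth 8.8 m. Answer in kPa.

K_a = (1 − sin φ)/(1 + sin φ) = 0.2347.
σ_v = γz + q = 19.8 × 8.8 + 42 = 216.2 kPa.
σ_h = K_a σ_v = 0.2347 × 216.2 = 50.76 kPa.

50.8 kPa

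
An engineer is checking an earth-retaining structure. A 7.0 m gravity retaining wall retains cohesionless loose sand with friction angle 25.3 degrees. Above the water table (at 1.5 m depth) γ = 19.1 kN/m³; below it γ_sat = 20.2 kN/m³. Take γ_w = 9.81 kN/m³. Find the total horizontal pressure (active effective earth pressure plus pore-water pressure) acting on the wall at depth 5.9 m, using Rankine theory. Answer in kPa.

K_a = (1 − sin φ)/(1 + sin φ) = 0.4012.
γ' = 20.2 − 9.81 = 10.39 kN/m³.
Effective vertical stress at 5.9 m: σ'_v = 19.1×1.5 + 10.39×4.40 = 74.37 kPa.
σ'_h = K_a σ'_v = 0.4012 × 74.37 = 29.83 kPa; u = γ_w × 4.40 = 43.16 kPa.
Total σ_h = 29.83 + 43.16 = 73.00 kPa.

73.0 kPa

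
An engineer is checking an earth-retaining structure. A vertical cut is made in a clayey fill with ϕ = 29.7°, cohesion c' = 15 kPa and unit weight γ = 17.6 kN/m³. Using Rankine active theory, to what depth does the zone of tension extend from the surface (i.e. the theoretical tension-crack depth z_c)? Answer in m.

2.93 m

K_a = tan²(45° − 29.7°/2) = 0.3374; √K_a = 0.5808.
The active pressure is zero where K_a γ z = 2c√K_a, so z_c = 2c/(γ√K_a) = 2×15/(17.6×0.5808) = 2.935 m.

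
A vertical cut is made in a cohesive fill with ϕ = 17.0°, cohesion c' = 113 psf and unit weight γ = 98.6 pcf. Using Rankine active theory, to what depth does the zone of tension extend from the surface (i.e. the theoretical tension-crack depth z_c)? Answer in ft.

K_a = tan²(45° − 17.0°/2) = 0.5475; √K_a = 0.7400.
The active pressure is zero where K_a γ z = 2c√K_a, so z_c = 2c/(γ√K_a) = 2×113/(98.6×0.7400) = 3.098 ft.

3.10 ft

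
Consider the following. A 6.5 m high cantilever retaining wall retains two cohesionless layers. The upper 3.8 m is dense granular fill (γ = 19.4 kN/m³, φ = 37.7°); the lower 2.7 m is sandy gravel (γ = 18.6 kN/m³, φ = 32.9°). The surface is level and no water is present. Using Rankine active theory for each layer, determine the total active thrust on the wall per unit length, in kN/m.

K_a1 = tan²(45°−37.7°/2) = 0.2411; K_a2 = tan²(45°−32.9°/2) = 0.2960.
Layer 1: σ at base = K_a1 γ₁ h₁ = 17.77 kPa; P₁ = ½×17.77×3.8 = 33.76.
Layer 2: σ_v at top = γ₁h₁ = 73.72; σ_h top = K_a2×73.72 = 21.82; σ_h base = K_a2×(73.72+18.6×2.7) = 36.69.
P₂ = ½(21.82+36.69)×2.7 = 78.99. Total P_a = 33.76+78.99 = 112.8 kN/m.

113 kN/m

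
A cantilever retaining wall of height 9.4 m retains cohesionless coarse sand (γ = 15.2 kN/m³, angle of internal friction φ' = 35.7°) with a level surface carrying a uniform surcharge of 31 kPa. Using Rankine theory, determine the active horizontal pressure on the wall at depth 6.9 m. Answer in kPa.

35.7 kPa

K_a = (1 − sin φ)/(1 + sin φ) = 0.2630.
σ_v = γz + q = 15.2 × 6.9 + 31 = 135.9 kPa.
σ_h = K_a σ_v = 0.2630 × 135.9 = 35.74 kPa.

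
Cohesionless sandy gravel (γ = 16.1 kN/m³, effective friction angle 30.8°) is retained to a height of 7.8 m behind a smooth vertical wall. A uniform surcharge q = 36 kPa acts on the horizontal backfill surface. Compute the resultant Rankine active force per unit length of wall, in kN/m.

K_a = tan²(45° − φ/2) = 0.3227.
Soil triangle: ½ K_a γ H² = 0.5×0.3227×16.1×7.8² = 158.1 kN/m.
Surcharge rectangle: K_a q H = 0.3227×36×7.8 = 90.62 kN/m.
Total = 158.1 + 90.62 = 248.7 kN/m.

249 kN/m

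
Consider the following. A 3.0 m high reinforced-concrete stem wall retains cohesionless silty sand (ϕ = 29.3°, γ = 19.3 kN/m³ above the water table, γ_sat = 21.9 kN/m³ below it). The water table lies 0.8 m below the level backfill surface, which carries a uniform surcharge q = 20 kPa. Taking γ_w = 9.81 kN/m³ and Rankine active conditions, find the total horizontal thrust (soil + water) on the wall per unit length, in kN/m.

K_a = tan²(45° − φ/2) = 0.3428.
γ' = 21.9 − 9.81 = 12.09 kN/m³. h₂ = H − d_w = 2.2 m.
σ'_h: at surface K_a·q = 6.857; at WT K_a(q+γd_w) = 12.15; at base K_a(q+γd_w+γ'h₂) = 21.27 kPa.
P₁ = ½(6.857+12.15)×0.8 = 7.603; P₂ = ½(12.15+21.27)×2.2 = 36.76; P_w = ½γ_w h₂² = 23.74.
Total = 7.603+36.76+23.74 = 68.10 kN/m.

68.1 kN/m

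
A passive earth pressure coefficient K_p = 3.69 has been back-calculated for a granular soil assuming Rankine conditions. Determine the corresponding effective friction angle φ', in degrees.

35.0°

K_p = (1+sin φ)/(1−sin φ) ⇒ sin φ = (K_p − 1)/(K_p + 1) = 0.5736.
φ = arcsin(0.5736) = 35.00°.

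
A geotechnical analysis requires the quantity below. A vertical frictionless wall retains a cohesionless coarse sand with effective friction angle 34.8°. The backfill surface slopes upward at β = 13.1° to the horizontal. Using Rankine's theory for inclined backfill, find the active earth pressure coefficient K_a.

K_a = cos β · (cos β − √(cos²β − cos²φ)) / (cos β + √(cos²β − cos²φ)).
cos β = 0.9740, cos φ = 0.8211, √(cos²β − cos²φ) = 0.5238.
K_a = 0.9740 × (0.9740 − 0.5238)/(0.9740 + 0.5238) = 0.2928.

0.293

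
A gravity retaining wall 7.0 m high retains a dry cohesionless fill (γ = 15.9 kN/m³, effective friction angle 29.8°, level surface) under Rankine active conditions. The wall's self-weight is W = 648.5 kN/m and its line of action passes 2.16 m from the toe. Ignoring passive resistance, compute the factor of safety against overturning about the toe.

4.59

K_a = tan²(45° − 29.8°/2) = 0.3360.
P_a = ½K_aγH² = 0.5×0.3360×15.9×7.0² = 130.9 kN/m, acting at H/3 = 2.333 m above the base.
Overturning moment M_o = P_a × H/3 = 130.9 × 2.333 = 305.4.
Resisting moment M_r = W × 2.16 = 648.5 × 2.16 = 1401.
FS_overturning = M_r/M_o = 1401/305.4 = 4.586.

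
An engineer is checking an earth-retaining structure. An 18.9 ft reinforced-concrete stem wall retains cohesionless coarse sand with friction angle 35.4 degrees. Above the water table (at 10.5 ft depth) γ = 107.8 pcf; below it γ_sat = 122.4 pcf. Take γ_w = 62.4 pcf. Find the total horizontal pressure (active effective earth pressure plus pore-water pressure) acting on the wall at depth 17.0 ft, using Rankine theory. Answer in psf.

811 psf

K_a = (1 − sin φ)/(1 + sin φ) = 0.2664.
γ' = 122.4 − 62.4 = 60.00 pcf.
Effective vertical stress at 17.0 ft: σ'_v = 107.8×10.5 + 60.00×6.50 = 1522 psf.
σ'_h = K_a σ'_v = 0.2664 × 1522 = 405.4 psf; u = γ_w × 6.50 = 405.6 psf.
Total σ_h = 405.4 + 405.6 = 811.0 psf.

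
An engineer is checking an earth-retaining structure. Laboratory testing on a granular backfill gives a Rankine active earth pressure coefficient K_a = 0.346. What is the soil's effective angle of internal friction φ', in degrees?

29.1°

K_a = tan²(45° − φ/2) ⇒ 45° − φ/2 = arctan(√0.346) = 30.46°.
φ = 2(45° − 30.46°) = 29.07°.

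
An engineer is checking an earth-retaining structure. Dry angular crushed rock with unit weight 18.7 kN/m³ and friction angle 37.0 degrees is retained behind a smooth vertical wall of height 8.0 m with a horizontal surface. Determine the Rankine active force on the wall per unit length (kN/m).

K_a = tan²(45° − φ/2) = 0.2486.
P_a = ½ K_a γ H² = 0.5 × 0.2486 × 18.7 × 8.0² = 148.8 kN/m.

149 kN/m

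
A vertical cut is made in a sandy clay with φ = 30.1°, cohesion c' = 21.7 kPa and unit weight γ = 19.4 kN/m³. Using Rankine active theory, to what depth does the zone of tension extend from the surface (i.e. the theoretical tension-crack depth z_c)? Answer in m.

K_a = tan²(45° − 30.1°/2) = 0.3320; √K_a = 0.5762.
The active pressure is zero where K_a γ z = 2c√K_a, so z_c = 2c/(γ√K_a) = 2×21.7/(19.4×0.5762) = 3.883 m.

3.88 m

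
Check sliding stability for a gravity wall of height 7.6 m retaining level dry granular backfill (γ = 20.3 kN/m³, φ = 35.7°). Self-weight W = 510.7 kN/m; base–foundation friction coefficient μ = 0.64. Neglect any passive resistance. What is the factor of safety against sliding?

2.12

K_a = tan²(45° − 35.7°/2) = 0.2630.
P_a = ½K_aγH² = 0.5×0.2630×20.3×7.6² = 154.2 kN/m, acting at H/3 = 2.533 m above the base.
FS_sliding = μW / P_a = 0.64×510.7 / 154.2 = 2.120.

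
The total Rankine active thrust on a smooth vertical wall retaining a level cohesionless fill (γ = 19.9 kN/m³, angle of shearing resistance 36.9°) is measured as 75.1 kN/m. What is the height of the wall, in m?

K_a = 0.2497. P_a = ½ K_a γ H² ⇒ H = √(2P_a/(K_a γ)).
H = √(2×75.1/(0.2497×19.9)) = 5.498 m.

5.50 m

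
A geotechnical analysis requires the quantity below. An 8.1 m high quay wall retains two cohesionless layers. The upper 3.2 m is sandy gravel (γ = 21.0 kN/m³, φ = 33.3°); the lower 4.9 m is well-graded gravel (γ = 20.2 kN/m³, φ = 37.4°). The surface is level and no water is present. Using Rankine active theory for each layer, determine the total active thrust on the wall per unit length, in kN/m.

171 kN/m

K_a1 = tan²(45°−33.3°/2) = 0.2911; K_a2 = tan²(45°−37.4°/2) = 0.2443.
Layer 1: σ at base = K_a1 γ₁ h₁ = 19.56 kPa; P₁ = ½×19.56×3.2 = 31.30.
Layer 2: σ_v at top = γ₁h₁ = 67.20; σ_h top = K_a2×67.20 = 16.41; σ_h base = K_a2×(67.20+20.2×4.9) = 40.59.
P₂ = ½(16.41+40.59)×4.9 = 139.7. Total P_a = 31.30+139.7 = 171.0 kN/m.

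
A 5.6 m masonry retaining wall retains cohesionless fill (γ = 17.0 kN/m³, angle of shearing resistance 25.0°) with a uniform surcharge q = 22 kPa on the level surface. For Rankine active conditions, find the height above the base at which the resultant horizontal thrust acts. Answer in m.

K_a = 0.4059.
Triangular part P₁ = ½K_aγH² = 108.2 at H/3 = 1.867 m; rectangular part P₂ = K_a q H = 50.00 at H/2 = 2.800 m.
ȳ = (P₁·1.867 + P₂·2.800)/(P₁+P₂) = 2.162 m.

2.16 m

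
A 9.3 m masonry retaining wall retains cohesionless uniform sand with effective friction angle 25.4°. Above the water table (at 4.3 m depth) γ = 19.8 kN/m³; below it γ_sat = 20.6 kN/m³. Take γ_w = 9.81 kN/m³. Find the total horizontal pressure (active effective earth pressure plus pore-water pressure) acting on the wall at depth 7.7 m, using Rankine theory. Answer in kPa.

82.0 kPa

K_a = (1 − sin φ)/(1 + sin φ) = 0.3996.
γ' = 20.6 − 9.81 = 10.79 kN/m³.
Effective vertical stress at 7.7 m: σ'_v = 19.8×4.3 + 10.79×3.40 = 121.8 kPa.
σ'_h = K_a σ'_v = 0.3996 × 121.8 = 48.69 kPa; u = γ_w × 3.40 = 33.35 kPa.
Total σ_h = 48.69 + 33.35 = 82.04 kPa.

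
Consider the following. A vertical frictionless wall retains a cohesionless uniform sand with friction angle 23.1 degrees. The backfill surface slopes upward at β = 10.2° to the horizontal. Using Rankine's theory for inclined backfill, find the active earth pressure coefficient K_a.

K_a = cos β · (cos β − √(cos²β − cos²φ)) / (cos β + √(cos²β − cos²φ)).
cos β = 0.9842, cos φ = 0.9198, √(cos²β − cos²φ) = 0.3501.
K_a = 0.9842 × (0.9842 − 0.3501)/(0.9842 + 0.3501) = 0.4677.

0.468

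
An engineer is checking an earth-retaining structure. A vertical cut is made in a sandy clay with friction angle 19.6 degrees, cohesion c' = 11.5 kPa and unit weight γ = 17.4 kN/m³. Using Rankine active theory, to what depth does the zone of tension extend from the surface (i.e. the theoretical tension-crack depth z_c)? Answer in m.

K_a = tan²(45° − 19.6°/2) = 0.4976; √K_a = 0.7054.
The active pressure is zero where K_a γ z = 2c√K_a, so z_c = 2c/(γ√K_a) = 2×11.5/(17.4×0.7054) = 1.874 m.

1.87 m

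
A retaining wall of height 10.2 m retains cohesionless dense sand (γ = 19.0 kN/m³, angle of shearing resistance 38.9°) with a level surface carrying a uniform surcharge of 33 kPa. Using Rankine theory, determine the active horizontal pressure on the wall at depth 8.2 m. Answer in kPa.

K_a = (1 − sin φ)/(1 + sin φ) = 0.2285.
σ_v = γz + q = 19.0 × 8.2 + 33 = 188.8 kPa.
σ_h = K_a σ_v = 0.2285 × 188.8 = 43.15 kPa.

43.1 kPa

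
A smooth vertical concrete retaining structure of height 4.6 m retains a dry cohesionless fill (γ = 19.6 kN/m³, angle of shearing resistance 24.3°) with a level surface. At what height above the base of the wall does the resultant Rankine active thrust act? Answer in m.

K_a = 0.4169.
The pressure distribution is triangular, so the resultant acts at H/3 above the base = 4.6/3 = 1.533 m.

1.53 m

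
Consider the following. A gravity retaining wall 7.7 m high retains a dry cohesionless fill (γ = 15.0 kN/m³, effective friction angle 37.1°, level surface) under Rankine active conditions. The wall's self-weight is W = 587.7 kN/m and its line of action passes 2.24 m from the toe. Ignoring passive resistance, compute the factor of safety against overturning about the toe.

K_a = tan²(45° − 37.1°/2) = 0.2475.
P_a = ½K_aγH² = 0.5×0.2475×15.0×7.7² = 110.1 kN/m, acting at H/3 = 2.567 m above the base.
Overturning moment M_o = P_a × H/3 = 110.1 × 2.567 = 282.5.
Resisting moment M_r = W × 2.24 = 587.7 × 2.24 = 1316.
FS_overturning = M_r/M_o = 1316/282.5 = 4.660.

4.66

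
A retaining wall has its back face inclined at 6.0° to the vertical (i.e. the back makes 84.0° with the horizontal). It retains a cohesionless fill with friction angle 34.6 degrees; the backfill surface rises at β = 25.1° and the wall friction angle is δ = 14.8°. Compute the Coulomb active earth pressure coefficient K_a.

K_a = sin²(α+φ) / [sin²α · sin(α−δ) · (1 + √{sin(φ+δ)sin(φ−β) / (sin(α−δ)sin(α+β))})²].
With α = 84.0°, φ = 34.6°, δ = 14.8°, β = 25.1°: K_a = 0.4399.

0.440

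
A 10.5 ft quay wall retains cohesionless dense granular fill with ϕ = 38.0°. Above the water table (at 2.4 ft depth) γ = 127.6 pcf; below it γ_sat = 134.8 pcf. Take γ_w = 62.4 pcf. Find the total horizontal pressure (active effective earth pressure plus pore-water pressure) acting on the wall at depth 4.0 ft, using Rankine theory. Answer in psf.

200 psf

K_a = (1 − sin φ)/(1 + sin φ) = 0.2379.
γ' = 134.8 − 62.4 = 72.40 pcf.
Effective vertical stress at 4.0 ft: σ'_v = 127.6×2.4 + 72.40×1.60 = 422.1 psf.
σ'_h = K_a σ'_v = 0.2379 × 422.1 = 100.4 psf; u = γ_w × 1.60 = 99.84 psf.
Total σ_h = 100.4 + 99.84 = 200.2 psf.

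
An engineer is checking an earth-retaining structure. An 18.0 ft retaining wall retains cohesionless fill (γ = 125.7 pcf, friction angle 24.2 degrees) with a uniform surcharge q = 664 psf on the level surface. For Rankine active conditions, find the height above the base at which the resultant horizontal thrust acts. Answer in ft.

7.11 ft

K_a = 0.4185.
Triangular part P₁ = ½K_aγH² = 8522 at H/3 = 6.000 ft; rectangular part P₂ = K_a q H = 5002 at H/2 = 9.000 ft.
ȳ = (P₁·6.000 + P₂·9.000)/(P₁+P₂) = 7.110 ft.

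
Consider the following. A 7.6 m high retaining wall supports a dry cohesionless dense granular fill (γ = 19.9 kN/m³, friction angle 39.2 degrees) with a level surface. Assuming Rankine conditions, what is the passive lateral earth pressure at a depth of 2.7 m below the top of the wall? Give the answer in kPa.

238 kPa

K_p = (1 + sin φ)/(1 − sin φ) = 4.435.
σ_h = K_p γ z = 4.435 × 19.9 × 2.7 = 238.3 kPa.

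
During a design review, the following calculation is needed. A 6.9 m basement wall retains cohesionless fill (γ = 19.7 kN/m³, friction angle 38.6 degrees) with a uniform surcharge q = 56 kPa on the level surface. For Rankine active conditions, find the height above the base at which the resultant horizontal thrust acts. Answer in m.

K_a = 0.2316.
Triangular part P₁ = ½K_aγH² = 108.6 at H/3 = 2.300 m; rectangular part P₂ = K_a q H = 89.50 at H/2 = 3.450 m.
ȳ = (P₁·2.300 + P₂·3.450)/(P₁+P₂) = 2.820 m.

2.82 m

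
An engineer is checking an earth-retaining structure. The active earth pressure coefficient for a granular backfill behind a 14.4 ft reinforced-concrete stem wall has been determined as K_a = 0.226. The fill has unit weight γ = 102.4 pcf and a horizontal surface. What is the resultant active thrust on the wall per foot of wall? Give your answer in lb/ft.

2400 lb/ft

P = ½ K_a γ H² = 0.5 × 0.226 × 102.4 × 14.4² = 2399 lb/ft.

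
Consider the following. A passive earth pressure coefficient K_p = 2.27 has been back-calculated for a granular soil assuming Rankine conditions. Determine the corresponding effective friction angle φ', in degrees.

K_p = (1+sin φ)/(1−sin φ) ⇒ sin φ = (K_p − 1)/(K_p + 1) = 0.3884.
φ = arcsin(0.3884) = 22.85°.

22.9°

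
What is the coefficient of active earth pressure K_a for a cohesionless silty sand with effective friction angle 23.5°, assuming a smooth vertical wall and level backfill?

K_a = tan²(45° − φ/2) = tan²(33.25°) = 0.4298.

0.430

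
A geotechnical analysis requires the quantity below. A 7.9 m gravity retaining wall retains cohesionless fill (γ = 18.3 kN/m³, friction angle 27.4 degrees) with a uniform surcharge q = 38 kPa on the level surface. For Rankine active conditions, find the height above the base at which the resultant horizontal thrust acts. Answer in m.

3.09 m

K_a = 0.3697.
Triangular part P₁ = ½K_aγH² = 211.1 at H/3 = 2.633 m; rectangular part P₂ = K_a q H = 111.0 at H/2 = 3.950 m.
ȳ = (P₁·2.633 + P₂·3.950)/(P₁+P₂) = 3.087 m.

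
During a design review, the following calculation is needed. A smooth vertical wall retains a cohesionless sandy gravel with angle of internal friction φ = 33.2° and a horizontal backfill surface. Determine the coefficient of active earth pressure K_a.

0.292

K_a = tan²(45° − φ/2) = tan²(28.40°) = 0.2924.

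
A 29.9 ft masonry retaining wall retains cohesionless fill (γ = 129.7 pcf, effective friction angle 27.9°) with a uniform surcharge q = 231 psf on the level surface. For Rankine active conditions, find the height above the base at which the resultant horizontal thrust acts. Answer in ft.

K_a = 0.3625.
Triangular part P₁ = ½K_aγH² = 21010 at H/3 = 9.967 ft; rectangular part P₂ = K_a q H = 2503 at H/2 = 14.95 ft.
ȳ = (P₁·9.967 + P₂·14.95)/(P₁+P₂) = 10.50 ft.

10.5 ft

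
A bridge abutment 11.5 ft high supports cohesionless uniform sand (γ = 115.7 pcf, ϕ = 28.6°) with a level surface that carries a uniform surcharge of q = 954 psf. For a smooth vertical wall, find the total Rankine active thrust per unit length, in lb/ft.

K_a = tan²(45° − φ/2) = 0.3525.
Soil triangle: ½ K_a γ H² = 0.5×0.3525×115.7×11.5² = 2697 lb/ft.
Surcharge rectangle: K_a q H = 0.3525×954×11.5 = 3868 lb/ft.
Total = 2697 + 3868 = 6565 lb/ft.

6570 lb/ft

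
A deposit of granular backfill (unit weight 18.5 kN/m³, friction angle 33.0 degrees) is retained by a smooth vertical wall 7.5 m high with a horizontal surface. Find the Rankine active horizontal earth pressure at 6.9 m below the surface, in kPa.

37.6 kPa

K_a = (1 − sin φ)/(1 + sin φ) = 0.2948.
σ_h = K_a γ z = 0.2948 × 18.5 × 6.9 = 37.63 kPa.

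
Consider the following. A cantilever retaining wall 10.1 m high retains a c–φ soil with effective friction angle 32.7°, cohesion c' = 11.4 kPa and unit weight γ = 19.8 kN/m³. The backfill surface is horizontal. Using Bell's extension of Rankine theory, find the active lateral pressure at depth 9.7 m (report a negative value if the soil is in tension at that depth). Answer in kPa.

44.9 kPa

K_a = (1 − sin φ)/(1 + sin φ) = 0.2985.
σ_a = K_a γ z − 2c√K_a = 0.2985×19.8×9.7 − 2×11.4×0.5464 = 44.87 kPa.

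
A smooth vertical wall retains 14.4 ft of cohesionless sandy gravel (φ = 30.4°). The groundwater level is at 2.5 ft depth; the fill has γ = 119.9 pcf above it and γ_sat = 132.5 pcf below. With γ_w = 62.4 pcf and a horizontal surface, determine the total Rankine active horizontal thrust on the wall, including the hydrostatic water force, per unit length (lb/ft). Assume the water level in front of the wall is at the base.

7340 lb/ft

K_a = tan²(45° − φ/2) = 0.3280.
γ' = 132.5 − 62.4 = 70.10 pcf. Depth below WT = 11.9 ft.
σ'_h at WT = K_a γ d_w = 98.32 psf; at base = 98.32 + K_a γ' × 11.9 = 371.9 psf.
P₁ (0–2.5 ft) = ½×98.32×2.5 = 122.9. P₂ (2.5–14.4 ft) = ½(98.32+371.9)×11.9 = 2798.
P_w = ½ γ_w h₂² = 0.5×62.4×11.9² = 4418. Total = 122.9+2798+4418 = 7339 lb/ft.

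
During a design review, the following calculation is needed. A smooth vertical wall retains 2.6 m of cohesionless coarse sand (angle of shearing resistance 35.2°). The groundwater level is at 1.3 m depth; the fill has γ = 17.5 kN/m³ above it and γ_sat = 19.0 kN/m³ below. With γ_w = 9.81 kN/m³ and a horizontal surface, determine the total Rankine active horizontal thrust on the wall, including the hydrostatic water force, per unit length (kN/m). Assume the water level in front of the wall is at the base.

K_a = tan²(45° − φ/2) = 0.2687.
γ' = 19.0 − 9.81 = 9.190 kN/m³. Depth below WT = 1.3 m.
σ'_h at WT = K_a γ d_w = 6.113 kPa; at base = 6.113 + K_a γ' × 1.3 = 9.323 kPa.
P₁ (0–1.3 m) = ½×6.113×1.3 = 3.973. P₂ (1.3–2.6 m) = ½(6.113+9.323)×1.3 = 10.03.
P_w = ½ γ_w h₂² = 0.5×9.81×1.3² = 8.289. Total = 3.973+10.03+8.289 = 22.30 kN/m.

22.3 kN/m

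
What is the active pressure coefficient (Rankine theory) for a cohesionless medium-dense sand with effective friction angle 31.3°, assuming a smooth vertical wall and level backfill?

0.316

K_a = tan²(45° − φ/2) = tan²(29.35°) = 0.3162.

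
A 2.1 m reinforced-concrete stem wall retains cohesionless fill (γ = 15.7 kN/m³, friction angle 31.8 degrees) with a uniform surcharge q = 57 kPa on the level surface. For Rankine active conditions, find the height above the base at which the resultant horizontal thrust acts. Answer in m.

K_a = 0.3098.
Triangular part P₁ = ½K_aγH² = 10.72 at H/3 = 0.7000 m; rectangular part P₂ = K_a q H = 37.08 at H/2 = 1.050 m.
ȳ = (P₁·0.7000 + P₂·1.050)/(P₁+P₂) = 0.9715 m.

0.971 m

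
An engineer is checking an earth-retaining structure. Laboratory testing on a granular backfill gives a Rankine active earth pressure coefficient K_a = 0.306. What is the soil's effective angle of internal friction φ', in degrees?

32.1°

K_a = tan²(45° − φ/2) ⇒ 45° − φ/2 = arctan(√0.306) = 28.95°.
φ = 2(45° − 28.95°) = 32.10°.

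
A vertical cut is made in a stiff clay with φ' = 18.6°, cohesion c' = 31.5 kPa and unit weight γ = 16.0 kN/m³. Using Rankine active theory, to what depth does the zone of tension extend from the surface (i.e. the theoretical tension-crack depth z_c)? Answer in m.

5.48 m

K_a = tan²(45° − 18.6°/2) = 0.5163; √K_a = 0.7186.
The active pressure is zero where K_a γ z = 2c√K_a, so z_c = 2c/(γ√K_a) = 2×31.5/(16.0×0.7186) = 5.480 m.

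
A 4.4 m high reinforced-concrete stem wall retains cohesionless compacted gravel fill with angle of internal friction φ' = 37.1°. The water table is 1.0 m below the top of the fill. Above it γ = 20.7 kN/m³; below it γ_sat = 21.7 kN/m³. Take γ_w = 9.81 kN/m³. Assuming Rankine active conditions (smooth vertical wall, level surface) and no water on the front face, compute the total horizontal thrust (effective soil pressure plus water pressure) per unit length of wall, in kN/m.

93.7 kN/m

K_a = tan²(45° − φ/2) = 0.2475.
γ' = 21.7 − 9.81 = 11.89 kN/m³. Depth below WT = 3.4 m.
σ'_h at WT = K_a γ d_w = 5.123 kPa; at base = 5.123 + K_a γ' × 3.4 = 15.13 kPa.
P₁ (0–1.0 m) = ½×5.123×1.0 = 2.562. P₂ (1.0–4.4 m) = ½(5.123+15.13)×3.4 = 34.43.
P_w = ½ γ_w h₂² = 0.5×9.81×3.4² = 56.70. Total = 2.562+34.43+56.70 = 93.69 kN/m.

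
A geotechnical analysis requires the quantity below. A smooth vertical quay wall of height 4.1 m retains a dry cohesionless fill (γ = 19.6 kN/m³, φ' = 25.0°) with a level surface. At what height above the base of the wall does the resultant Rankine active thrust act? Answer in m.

K_a = 0.4059.
The pressure distribution is triangular, so the resultant acts at H/3 above the base = 4.1/3 = 1.367 m.

1.37 m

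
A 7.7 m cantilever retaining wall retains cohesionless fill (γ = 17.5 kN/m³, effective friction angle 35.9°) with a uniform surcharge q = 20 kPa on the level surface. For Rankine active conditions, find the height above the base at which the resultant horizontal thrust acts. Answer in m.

2.86 m

K_a = 0.2607.
Triangular part P₁ = ½K_aγH² = 135.3 at H/3 = 2.567 m; rectangular part P₂ = K_a q H = 40.15 at H/2 = 3.850 m.
ȳ = (P₁·2.567 + P₂·3.850)/(P₁+P₂) = 2.860 m.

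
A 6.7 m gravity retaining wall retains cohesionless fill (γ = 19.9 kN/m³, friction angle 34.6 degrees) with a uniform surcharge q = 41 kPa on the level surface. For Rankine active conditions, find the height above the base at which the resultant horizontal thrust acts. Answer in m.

K_a = 0.2756.
Triangular part P₁ = ½K_aγH² = 123.1 at H/3 = 2.233 m; rectangular part P₂ = K_a q H = 75.72 at H/2 = 3.350 m.
ȳ = (P₁·2.233 + P₂·3.350)/(P₁+P₂) = 2.659 m.

2.66 m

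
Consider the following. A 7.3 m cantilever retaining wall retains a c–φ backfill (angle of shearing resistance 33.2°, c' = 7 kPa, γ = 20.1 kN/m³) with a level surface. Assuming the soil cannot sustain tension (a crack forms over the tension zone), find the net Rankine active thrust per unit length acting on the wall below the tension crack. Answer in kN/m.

K_a = 0.2924; √K_a = 0.5407.
Tension-crack depth z_c = 2c/(γ√K_a) = 2×7/(20.1×0.5407) = 1.288 m.
σ_a at base = K_a γ H − 2c√K_a = 0.2924×20.1×7.3 − 2×7×0.5407 = 35.33 kPa.
P_a = ½ × 35.33 × (H − z_c) = 0.5×35.33×6.012 = 106.2 kN/m.

106 kN/m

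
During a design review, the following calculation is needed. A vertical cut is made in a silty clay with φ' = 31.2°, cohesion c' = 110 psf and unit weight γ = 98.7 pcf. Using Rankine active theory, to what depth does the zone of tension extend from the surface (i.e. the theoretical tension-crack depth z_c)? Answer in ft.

K_a = tan²(45° − 31.2°/2) = 0.3175; √K_a = 0.5635.
The active pressure is zero where K_a γ z = 2c√K_a, so z_c = 2c/(γ√K_a) = 2×110/(98.7×0.5635) = 3.956 ft.

3.96 ft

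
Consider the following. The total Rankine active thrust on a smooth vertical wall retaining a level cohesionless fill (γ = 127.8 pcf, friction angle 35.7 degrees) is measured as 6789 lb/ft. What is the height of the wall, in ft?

K_a = 0.2630. P_a = ½ K_a γ H² ⇒ H = √(2P_a/(K_a γ)).
H = √(2×6789/(0.2630×127.8)) = 20.10 ft.

20.1 ft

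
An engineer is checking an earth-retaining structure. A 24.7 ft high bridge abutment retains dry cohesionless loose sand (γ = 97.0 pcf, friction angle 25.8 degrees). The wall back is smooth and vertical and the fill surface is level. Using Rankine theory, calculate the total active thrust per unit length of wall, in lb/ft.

K_a = tan²(45° − φ/2) = 0.3935.
P_a = ½ K_a γ H² = 0.5 × 0.3935 × 97.0 × 24.7² = 11640 lb/ft.

11600 lb/ft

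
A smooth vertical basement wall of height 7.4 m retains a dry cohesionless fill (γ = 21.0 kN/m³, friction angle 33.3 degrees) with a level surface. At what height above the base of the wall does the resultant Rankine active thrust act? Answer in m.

2.47 m

K_a = 0.2911.
The pressure distribution is triangular, so the resultant acts at H/3 above the base = 7.4/3 = 2.467 m.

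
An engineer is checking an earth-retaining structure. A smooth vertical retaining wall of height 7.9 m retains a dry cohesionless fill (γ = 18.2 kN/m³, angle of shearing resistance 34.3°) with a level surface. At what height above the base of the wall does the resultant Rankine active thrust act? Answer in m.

K_a = 0.2792.
The pressure distribution is triangular, so the resultant acts at H/3 above the base = 7.9/3 = 2.633 m.

2.63 m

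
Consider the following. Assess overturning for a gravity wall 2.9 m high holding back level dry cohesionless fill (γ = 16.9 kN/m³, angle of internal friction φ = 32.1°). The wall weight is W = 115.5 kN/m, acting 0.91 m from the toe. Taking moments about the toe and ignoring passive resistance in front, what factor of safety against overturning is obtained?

5.00

K_a = tan²(45° − 32.1°/2) = 0.3060.
P_a = ½K_aγH² = 0.5×0.3060×16.9×2.9² = 21.75 kN/m, acting at H/3 = 0.9667 m above the base.
Overturning moment M_o = P_a × H/3 = 21.75 × 0.9667 = 21.02.
Resisting moment M_r = W × 0.91 = 115.5 × 0.91 = 105.1.
FS_overturning = M_r/M_o = 105.1/21.02 = 5.000.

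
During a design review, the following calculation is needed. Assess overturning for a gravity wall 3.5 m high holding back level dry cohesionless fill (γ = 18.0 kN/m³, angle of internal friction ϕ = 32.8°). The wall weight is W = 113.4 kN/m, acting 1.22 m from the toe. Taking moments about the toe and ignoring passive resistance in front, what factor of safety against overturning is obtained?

K_a = tan²(45° − 32.8°/2) = 0.2973.
P_a = ½K_aγH² = 0.5×0.2973×18.0×3.5² = 32.77 kN/m, acting at H/3 = 1.167 m above the base.
Overturning moment M_o = P_a × H/3 = 32.77 × 1.167 = 38.24.
Resisting moment M_r = W × 1.22 = 113.4 × 1.22 = 138.3.
FS_overturning = M_r/M_o = 138.3/38.24 = 3.618.

3.62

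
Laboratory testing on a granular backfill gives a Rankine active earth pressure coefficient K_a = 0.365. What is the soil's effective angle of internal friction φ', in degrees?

27.7°

K_a = tan²(45° − φ/2) ⇒ 45° − φ/2 = arctan(√0.365) = 31.14°.
φ = 2(45° − 31.14°) = 27.72°.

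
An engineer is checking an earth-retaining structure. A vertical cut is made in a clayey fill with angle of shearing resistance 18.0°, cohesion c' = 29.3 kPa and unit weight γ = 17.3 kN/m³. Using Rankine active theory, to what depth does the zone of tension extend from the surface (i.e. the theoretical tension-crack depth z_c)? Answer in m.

K_a = tan²(45° − 18.0°/2) = 0.5279; √K_a = 0.7265.
The active pressure is zero where K_a γ z = 2c√K_a, so z_c = 2c/(γ√K_a) = 2×29.3/(17.3×0.7265) = 4.662 m.

4.66 m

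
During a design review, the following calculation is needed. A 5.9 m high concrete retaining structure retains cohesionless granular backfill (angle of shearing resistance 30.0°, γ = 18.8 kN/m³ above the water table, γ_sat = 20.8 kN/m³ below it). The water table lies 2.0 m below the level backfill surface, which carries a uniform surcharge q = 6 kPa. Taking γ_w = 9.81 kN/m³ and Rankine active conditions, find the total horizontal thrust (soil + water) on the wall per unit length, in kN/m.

K_a = tan²(45° − φ/2) = 0.3333.
γ' = 20.8 − 9.81 = 10.99 kN/m³. h₂ = H − d_w = 3.9 m.
σ'_h: at surface K_a·q = 2.000; at WT K_a(q+γd_w) = 14.53; at base K_a(q+γd_w+γ'h₂) = 28.82 kPa.
P₁ = ½(2.000+14.53)×2.0 = 16.53; P₂ = ½(14.53+28.82)×3.9 = 84.54; P_w = ½γ_w h₂² = 74.61.
Total = 16.53+84.54+74.61 = 175.7 kN/m.

176 kN/m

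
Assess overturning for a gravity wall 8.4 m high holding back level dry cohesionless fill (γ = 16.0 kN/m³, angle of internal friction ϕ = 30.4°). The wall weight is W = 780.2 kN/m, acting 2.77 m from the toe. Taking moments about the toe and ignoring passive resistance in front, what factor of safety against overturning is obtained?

4.17

K_a = tan²(45° − 30.4°/2) = 0.3280.
P_a = ½K_aγH² = 0.5×0.3280×16.0×8.4² = 185.1 kN/m, acting at H/3 = 2.800 m above the base.
Overturning moment M_o = P_a × H/3 = 185.1 × 2.800 = 518.4.
Resisting moment M_r = W × 2.77 = 780.2 × 2.77 = 2161.
FS_overturning = M_r/M_o = 2161/518.4 = 4.169.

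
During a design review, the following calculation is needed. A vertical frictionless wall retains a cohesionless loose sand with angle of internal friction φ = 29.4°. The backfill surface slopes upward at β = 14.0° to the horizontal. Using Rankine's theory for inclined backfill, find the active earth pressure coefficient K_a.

0.377

K_a = cos β · (cos β − √(cos²β − cos²φ)) / (cos β + √(cos²β − cos²φ)).
cos β = 0.9703, cos φ = 0.8712, √(cos²β − cos²φ) = 0.4272.
K_a = 0.9703 × (0.9703 − 0.4272)/(0.9703 + 0.4272) = 0.3771.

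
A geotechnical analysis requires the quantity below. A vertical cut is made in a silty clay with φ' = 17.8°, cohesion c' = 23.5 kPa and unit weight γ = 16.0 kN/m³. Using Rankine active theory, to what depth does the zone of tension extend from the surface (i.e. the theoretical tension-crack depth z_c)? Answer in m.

K_a = tan²(45° − 17.8°/2) = 0.5318; √K_a = 0.7292.
The active pressure is zero where K_a γ z = 2c√K_a, so z_c = 2c/(γ√K_a) = 2×23.5/(16.0×0.7292) = 4.028 m.

4.03 m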